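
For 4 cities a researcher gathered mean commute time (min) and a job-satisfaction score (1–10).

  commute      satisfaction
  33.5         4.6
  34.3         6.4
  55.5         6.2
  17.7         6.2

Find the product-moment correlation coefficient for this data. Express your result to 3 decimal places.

n = 4, Σx = 141, Σy = 23.4, Σx² = 5692.28, Σy² = 139, Σxy = 827.46
nΣxy − ΣxΣy = 3309.84 − 3299.4 = 10.44
nΣx² − (Σx)² = 22769.12 − 19881 = 2888.12; nΣy² − (Σy)² = 556 − 547.56 = 8.44
r = 10.44 / √(2888.12 × 8.44) = 10.44 / 156.1273 ≈ 0.067

0.067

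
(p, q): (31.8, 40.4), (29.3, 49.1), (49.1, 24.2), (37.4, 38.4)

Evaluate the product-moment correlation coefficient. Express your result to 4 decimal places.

n = 4, Σp = 147.6, Σq = 152.1, Σp² = 5679.3, Σq² = 6103.17, Σpq = 5347.73
nΣpq − ΣpΣq = 21390.92 − 22449.96 = -1059.04
nΣp² − (Σp)² = 22717.2 − 21785.76 = 931.44; nΣq² − (Σq)² = 24412.68 − 23134.41 = 1278.27
r = -1059.04 / √(931.44 × 1278.27) = -1059.04 / 1091.1608 ≈ -0.9706

-0.9706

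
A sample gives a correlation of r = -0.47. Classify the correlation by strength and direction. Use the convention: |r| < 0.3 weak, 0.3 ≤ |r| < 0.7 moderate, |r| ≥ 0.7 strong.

moderate negative

r = -0.47 < 0 so the relationship is negative.
|r| = 0.47, which falls in the moderate range.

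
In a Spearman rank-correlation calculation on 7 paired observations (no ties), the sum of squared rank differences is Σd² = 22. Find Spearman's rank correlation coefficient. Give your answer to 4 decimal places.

0.6071

ρ = 1 − 6Σd² / [n(n²−1)] = 1 − 6×22 / (7×48)
  = 1 − 132/336 = 1 − 0.39286 ≈ 0.6071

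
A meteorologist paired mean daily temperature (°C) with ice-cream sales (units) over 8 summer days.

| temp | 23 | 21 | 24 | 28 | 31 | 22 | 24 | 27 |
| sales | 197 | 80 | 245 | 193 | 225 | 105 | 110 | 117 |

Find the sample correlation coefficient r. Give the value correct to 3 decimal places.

0.524

n = 8, Σx = 200, Σy = 1272, Σx² = 5080, Σy² = 229922, Σxy = 32579
nΣxy − ΣxΣy = 260632 − 254400 = 6232
nΣx² − (Σx)² = 40640 − 40000 = 640; nΣy² − (Σy)² = 1839376 − 1617984 = 221392
r = 6232 / √(640 × 221392) = 6232 / 11903.3978 ≈ 0.524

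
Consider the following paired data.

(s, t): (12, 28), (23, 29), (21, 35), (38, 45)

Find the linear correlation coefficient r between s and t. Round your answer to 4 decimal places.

0.9048

n = 4, Σs = 94, Σt = 137, Σs² = 2558, Σt² = 4875, Σst = 3448
nΣst − ΣsΣt = 13792 − 12878 = 914
nΣs² − (Σs)² = 10232 − 8836 = 1396; nΣt² − (Σt)² = 19500 − 18769 = 731
r = 914 / √(1396 × 731) = 914 / 1010.1861 ≈ 0.9048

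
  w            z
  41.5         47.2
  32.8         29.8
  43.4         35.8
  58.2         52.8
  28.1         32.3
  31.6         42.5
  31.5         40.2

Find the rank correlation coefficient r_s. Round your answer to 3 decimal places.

Rank w: 5, 4, 6, 7, 1, 3, 2
Rank z: 6, 1, 3, 7, 2, 5, 4
d = rank(w) − rank(z): -1, 3, 3, 0, -1, -2, -2; Σd² = 28
ρ = 1 − 6Σd² / [n(n²−1)] = 1 − 6×28 / (7×48) = 1 − 168/336 ≈ 0.500

0.500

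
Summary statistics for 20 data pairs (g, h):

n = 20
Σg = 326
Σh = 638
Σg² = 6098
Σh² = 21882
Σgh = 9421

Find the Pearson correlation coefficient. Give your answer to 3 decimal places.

r = (nΣgh − ΣgΣh) / √[(nΣg² − (Σg)²)(nΣh² − (Σh)²)]
Numerator: 20×9421 − 326×638 = -19568
Denominator: √[(121960 − 106276)(437640 − 407044)] = √[15684 × 30596] = 21905.8819
r = -19568 / 21905.8819 ≈ -0.893

-0.893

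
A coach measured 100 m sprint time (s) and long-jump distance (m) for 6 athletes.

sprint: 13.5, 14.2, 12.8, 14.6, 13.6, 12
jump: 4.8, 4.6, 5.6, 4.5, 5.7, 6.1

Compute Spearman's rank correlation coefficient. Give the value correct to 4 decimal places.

-0.8286

Rank sprint: 3, 5, 2, 6, 4, 1
Rank jump: 3, 2, 4, 1, 5, 6
d = rank(sprint) − rank(jump): 0, 3, -2, 5, -1, -5; Σd² = 64
ρ = 1 − 6Σd² / [n(n²−1)] = 1 − 6×64 / (6×35) = 1 − 384/210 ≈ -0.8286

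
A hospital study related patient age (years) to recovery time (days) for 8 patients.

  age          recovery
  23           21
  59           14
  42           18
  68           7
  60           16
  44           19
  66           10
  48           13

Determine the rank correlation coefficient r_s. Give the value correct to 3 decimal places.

Rank age: 1, 5, 2, 8, 6, 3, 7, 4
Rank recovery: 8, 4, 6, 1, 5, 7, 2, 3
d = rank(age) − rank(recovery): -7, 1, -4, 7, 1, -4, 5, 1; Σd² = 158
ρ = 1 − 6Σd² / [n(n²−1)] = 1 − 6×158 / (8×63) = 1 − 948/504 ≈ -0.881

-0.881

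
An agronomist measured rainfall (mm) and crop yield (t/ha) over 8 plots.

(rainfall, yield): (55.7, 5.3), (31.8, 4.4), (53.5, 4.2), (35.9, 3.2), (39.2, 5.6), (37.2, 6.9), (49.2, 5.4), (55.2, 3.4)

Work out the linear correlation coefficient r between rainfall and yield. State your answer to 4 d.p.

-0.1511

n = 8, Σx = 357.7, Σy = 38.4, Σx² = 16652.95, Σy² = 195.02, Σxy = 1704.27
nΣxy − ΣxΣy = 13634.16 − 13735.68 = -101.52
nΣx² − (Σx)² = 133223.6 − 127949.29 = 5274.31; nΣy² − (Σy)² = 1560.16 − 1474.56 = 85.6
r = -101.52 / √(5274.31 × 85.6) = -101.52 / 671.9233 ≈ -0.1511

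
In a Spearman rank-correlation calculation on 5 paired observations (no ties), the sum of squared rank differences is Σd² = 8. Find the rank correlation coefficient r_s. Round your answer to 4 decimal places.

0.6000

ρ = 1 − 6Σd² / [n(n²−1)] = 1 − 6×8 / (5×24)
  = 1 − 48/120 = 1 − 0.40000 ≈ 0.6000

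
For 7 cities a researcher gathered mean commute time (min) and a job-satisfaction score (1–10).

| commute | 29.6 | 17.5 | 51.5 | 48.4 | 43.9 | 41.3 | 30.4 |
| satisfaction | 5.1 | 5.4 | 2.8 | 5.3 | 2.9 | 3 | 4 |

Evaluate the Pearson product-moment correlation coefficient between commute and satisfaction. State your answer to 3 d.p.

-0.580

n = 7, Σx = 262.6, Σy = 28.5, Σx² = 10734.28, Σy² = 124.51, Σxy = 1018.99
nΣxy − ΣxΣy = 7132.93 − 7484.1 = -351.17
nΣx² − (Σx)² = 75139.96 − 68958.76 = 6181.2; nΣy² − (Σy)² = 871.57 − 812.25 = 59.32
r = -351.17 / √(6181.2 × 59.32) = -351.17 / 605.5318 ≈ -0.580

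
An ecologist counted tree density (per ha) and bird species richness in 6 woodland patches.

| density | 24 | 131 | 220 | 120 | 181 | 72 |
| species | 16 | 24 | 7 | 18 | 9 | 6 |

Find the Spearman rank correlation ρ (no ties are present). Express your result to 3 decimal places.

Rank density: 1, 4, 6, 3, 5, 2
Rank species: 4, 6, 2, 5, 3, 1
d = rank(density) − rank(species): -3, -2, 4, -2, 2, 1; Σd² = 38
ρ = 1 − 6Σd² / [n(n²−1)] = 1 − 6×38 / (6×35) = 1 − 228/210 ≈ -0.086

-0.086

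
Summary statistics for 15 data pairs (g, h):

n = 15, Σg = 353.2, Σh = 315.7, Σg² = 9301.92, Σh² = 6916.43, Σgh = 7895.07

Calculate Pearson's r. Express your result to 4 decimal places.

r = (nΣgh − ΣgΣh) / √[(nΣg² − (Σg)²)(nΣh² − (Σh)²)]
Numerator: 15×7895.07 − 353.2×315.7 = 6920.81
Denominator: √[(139528.8 − 124750.24)(103746.45 − 99666.49)] = √[14778.56 × 4079.96] = 7765.0456
r = 6920.81 / 7765.0456 ≈ 0.8913

0.8913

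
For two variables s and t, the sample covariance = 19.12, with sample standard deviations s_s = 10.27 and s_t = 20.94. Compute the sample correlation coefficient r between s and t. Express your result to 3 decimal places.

r = Cov(s,t) / (s_s · s_t) = 19.12 / (10.27 × 20.94)
  = 19.12 / 215.0538 ≈ 0.089

0.089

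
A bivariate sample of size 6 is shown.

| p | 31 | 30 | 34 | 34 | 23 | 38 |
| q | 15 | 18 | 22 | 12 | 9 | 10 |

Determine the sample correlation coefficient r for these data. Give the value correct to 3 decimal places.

0.194

n = 6, Σp = 190, Σq = 86, Σp² = 6146, Σq² = 1358, Σpq = 2748
nΣpq − ΣpΣq = 16488 − 16340 = 148
nΣp² − (Σp)² = 36876 − 36100 = 776; nΣq² − (Σq)² = 8148 − 7396 = 752
r = 148 / √(776 × 752) = 148 / 763.9058 ≈ 0.194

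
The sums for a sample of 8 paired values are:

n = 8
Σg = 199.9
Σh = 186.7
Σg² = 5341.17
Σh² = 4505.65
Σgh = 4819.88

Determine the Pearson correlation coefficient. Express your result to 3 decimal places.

0.682

r = (nΣgh − ΣgΣh) / √[(nΣg² − (Σg)²)(nΣh² − (Σh)²)]
Numerator: 8×4819.88 − 199.9×186.7 = 1237.71
Denominator: √[(42729.36 − 39960.01)(36045.2 − 34856.89)] = √[2769.35 × 1188.31] = 1814.0690
r = 1237.71 / 1814.0690 ≈ 0.682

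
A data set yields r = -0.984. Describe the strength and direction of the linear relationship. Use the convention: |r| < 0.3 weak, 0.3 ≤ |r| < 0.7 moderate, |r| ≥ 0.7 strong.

strong negative

r = -0.984 < 0 so the relationship is negative.
|r| = 0.984, which falls in the strong range.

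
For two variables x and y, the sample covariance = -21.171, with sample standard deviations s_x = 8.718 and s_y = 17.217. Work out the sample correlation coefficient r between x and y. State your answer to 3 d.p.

-0.141

r = Cov(x,y) / (s_x · s_y) = -21.171 / (8.718 × 17.217)
  = -21.171 / 150.0978 ≈ -0.141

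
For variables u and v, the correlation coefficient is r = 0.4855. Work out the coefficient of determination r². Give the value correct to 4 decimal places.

r² = (0.4855)² = 0.2357

0.2357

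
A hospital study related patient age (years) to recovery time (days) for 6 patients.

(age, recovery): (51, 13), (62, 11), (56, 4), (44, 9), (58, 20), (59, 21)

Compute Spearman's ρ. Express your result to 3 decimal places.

Rank age: 2, 6, 3, 1, 4, 5
Rank recovery: 4, 3, 1, 2, 5, 6
d = rank(age) − rank(recovery): -2, 3, 2, -1, -1, -1; Σd² = 20
ρ = 1 − 6Σd² / [n(n²−1)] = 1 − 6×20 / (6×35) = 1 − 120/210 ≈ 0.429

0.429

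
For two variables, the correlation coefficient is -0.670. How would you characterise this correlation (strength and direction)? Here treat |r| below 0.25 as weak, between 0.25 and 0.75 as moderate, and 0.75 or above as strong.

r = -0.670 < 0 so the relationship is negative.
|r| = 0.670, which falls in the moderate range.

moderate negative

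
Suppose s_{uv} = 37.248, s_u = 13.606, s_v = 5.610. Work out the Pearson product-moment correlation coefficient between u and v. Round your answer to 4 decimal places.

r = Cov(u,v) / (s_u · s_v) = 37.248 / (13.606 × 5.610)
  = 37.248 / 76.3297 ≈ 0.4880

0.4880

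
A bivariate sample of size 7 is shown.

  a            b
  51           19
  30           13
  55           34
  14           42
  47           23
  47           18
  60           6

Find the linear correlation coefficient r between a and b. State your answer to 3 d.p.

-0.531

n = 7, Σa = 304, Σb = 155, Σa² = 14740, Σb² = 4339, Σab = 6104
nΣab − ΣaΣb = 42728 − 47120 = -4392
nΣa² − (Σa)² = 103180 − 92416 = 10764; nΣb² − (Σb)² = 30373 − 24025 = 6348
r = -4392 / √(10764 × 6348) = -4392 / 8266.1885 ≈ -0.531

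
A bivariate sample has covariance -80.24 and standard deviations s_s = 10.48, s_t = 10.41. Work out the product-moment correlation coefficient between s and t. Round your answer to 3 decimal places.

-0.735

r = Cov(s,t) / (s_s · s_t) = -80.24 / (10.48 × 10.41)
  = -80.24 / 109.0968 ≈ -0.735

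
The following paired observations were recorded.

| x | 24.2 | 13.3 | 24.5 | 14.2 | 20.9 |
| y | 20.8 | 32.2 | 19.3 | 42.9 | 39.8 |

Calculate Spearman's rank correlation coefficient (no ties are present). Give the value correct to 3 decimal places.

Rank x: 4, 1, 5, 2, 3
Rank y: 2, 3, 1, 5, 4
d = rank(x) − rank(y): 2, -2, 4, -3, -1; Σd² = 34
ρ = 1 − 6Σd² / [n(n²−1)] = 1 − 6×34 / (5×24) = 1 − 204/120 ≈ -0.700

-0.700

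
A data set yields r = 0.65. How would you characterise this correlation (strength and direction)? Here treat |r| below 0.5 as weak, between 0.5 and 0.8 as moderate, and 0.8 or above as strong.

r = 0.65 > 0 so the relationship is positive.
|r| = 0.65, which falls in the moderate range.

moderate positive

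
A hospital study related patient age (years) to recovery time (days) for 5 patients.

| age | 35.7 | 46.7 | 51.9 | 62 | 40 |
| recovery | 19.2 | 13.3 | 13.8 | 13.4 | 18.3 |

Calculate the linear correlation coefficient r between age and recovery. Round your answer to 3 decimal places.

n = 5, Σx = 236.3, Σy = 78, Σx² = 11592.99, Σy² = 1250.42, Σxy = 3585.57
nΣxy − ΣxΣy = 17927.85 − 18431.4 = -503.55
nΣx² − (Σx)² = 57964.95 − 55837.69 = 2127.26; nΣy² − (Σy)² = 6252.1 − 6084 = 168.1
r = -503.55 / √(2127.26 × 168.1) = -503.55 / 597.9903 ≈ -0.842

-0.842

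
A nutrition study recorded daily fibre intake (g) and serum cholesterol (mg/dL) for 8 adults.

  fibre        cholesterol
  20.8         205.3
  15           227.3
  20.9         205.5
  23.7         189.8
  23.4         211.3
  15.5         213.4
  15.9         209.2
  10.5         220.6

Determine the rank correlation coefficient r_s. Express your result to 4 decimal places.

Rank fibre: 5, 2, 6, 8, 7, 3, 4, 1
Rank cholesterol: 2, 8, 3, 1, 5, 6, 4, 7
d = rank(fibre) − rank(cholesterol): 3, -6, 3, 7, 2, -3, 0, -6; Σd² = 152
ρ = 1 − 6Σd² / [n(n²−1)] = 1 − 6×152 / (8×63) = 1 − 912/504 ≈ -0.8095

-0.8095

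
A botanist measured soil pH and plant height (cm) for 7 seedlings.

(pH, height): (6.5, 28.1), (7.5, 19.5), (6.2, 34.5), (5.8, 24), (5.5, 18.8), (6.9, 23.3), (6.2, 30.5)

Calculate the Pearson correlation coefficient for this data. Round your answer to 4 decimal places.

-0.1416

n = 7, Σx = 44.6, Σy = 178.7, Σx² = 286.88, Σy² = 4762.69, Σxy = 1135.27
nΣxy − ΣxΣy = 7946.89 − 7970.02 = -23.13
nΣx² − (Σx)² = 2008.16 − 1989.16 = 19; nΣy² − (Σy)² = 33338.83 − 31933.69 = 1405.14
r = -23.13 / √(19 × 1405.14) = -23.13 / 163.3942 ≈ -0.1416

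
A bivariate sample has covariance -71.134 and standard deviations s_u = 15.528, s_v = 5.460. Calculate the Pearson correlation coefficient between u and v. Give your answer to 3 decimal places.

r = Cov(u,v) / (s_u · s_v) = -71.134 / (15.528 × 5.460)
  = -71.134 / 84.7829 ≈ -0.839

-0.839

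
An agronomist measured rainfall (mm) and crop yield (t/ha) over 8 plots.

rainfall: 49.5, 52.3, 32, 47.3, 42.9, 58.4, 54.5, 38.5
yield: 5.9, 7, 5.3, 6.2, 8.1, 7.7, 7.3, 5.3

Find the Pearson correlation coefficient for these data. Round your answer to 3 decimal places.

n = 8, Σx = 375.4, Σy = 52.8, Σx² = 18150.3, Σy² = 356.62, Σxy = 2520.08
nΣxy − ΣxΣy = 20160.64 − 19821.12 = 339.52
nΣx² − (Σx)² = 145202.4 − 140925.16 = 4277.24; nΣy² − (Σy)² = 2852.96 − 2787.84 = 65.12
r = 339.52 / √(4277.24 × 65.12) = 339.52 / 527.7631 ≈ 0.643

0.643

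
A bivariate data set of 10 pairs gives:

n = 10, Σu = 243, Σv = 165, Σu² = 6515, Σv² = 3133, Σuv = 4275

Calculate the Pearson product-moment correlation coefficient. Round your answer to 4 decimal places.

0.5305

r = (nΣuv − ΣuΣv) / √[(nΣu² − (Σu)²)(nΣv² − (Σv)²)]
Numerator: 10×4275 − 243×165 = 2655
Denominator: √[(65150 − 59049)(31330 − 27225)] = √[6101 × 4105] = 5004.4585
r = 2655 / 5004.4585 ≈ 0.5305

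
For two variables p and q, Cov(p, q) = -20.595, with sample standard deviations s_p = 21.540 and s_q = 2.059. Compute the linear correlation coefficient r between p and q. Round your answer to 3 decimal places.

-0.464

r = Cov(p,q) / (s_p · s_q) = -20.595 / (21.540 × 2.059)
  = -20.595 / 44.3509 ≈ -0.464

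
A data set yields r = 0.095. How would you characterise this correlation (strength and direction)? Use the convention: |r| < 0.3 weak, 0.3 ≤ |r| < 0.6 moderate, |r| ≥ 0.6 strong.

weak positive

r = 0.095 > 0 so the relationship is positive.
|r| = 0.095, which falls in the weak range.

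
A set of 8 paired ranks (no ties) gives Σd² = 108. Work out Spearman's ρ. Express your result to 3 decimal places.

-0.286

ρ = 1 − 6Σd² / [n(n²−1)] = 1 − 6×108 / (8×63)
  = 1 − 648/504 = 1 − 1.2857 ≈ -0.286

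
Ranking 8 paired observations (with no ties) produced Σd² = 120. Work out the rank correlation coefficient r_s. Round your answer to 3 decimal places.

ρ = 1 − 6Σd² / [n(n²−1)] = 1 − 6×120 / (8×63)
  = 1 − 720/504 = 1 − 1.4286 ≈ -0.429

-0.429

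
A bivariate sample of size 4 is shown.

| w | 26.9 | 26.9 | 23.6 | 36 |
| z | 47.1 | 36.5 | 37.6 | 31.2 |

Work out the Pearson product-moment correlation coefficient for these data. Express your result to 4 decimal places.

-0.5775

n = 4, Σw = 113.4, Σz = 152.4, Σw² = 3300.18, Σz² = 5937.86, Σwz = 4259.4
nΣwz − ΣwΣz = 17037.6 − 17282.16 = -244.56
nΣw² − (Σw)² = 13200.72 − 12859.56 = 341.16; nΣz² − (Σz)² = 23751.44 − 23225.76 = 525.68
r = -244.56 / √(341.16 × 525.68) = -244.56 / 423.4867 ≈ -0.5775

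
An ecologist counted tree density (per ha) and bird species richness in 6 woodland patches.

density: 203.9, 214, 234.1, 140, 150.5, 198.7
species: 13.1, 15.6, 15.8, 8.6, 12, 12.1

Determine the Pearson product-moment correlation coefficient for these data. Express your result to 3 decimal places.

0.888

n = 6, Σx = 1141.2, Σy = 77.2, Σx² = 223905.96, Σy² = 1028.98, Σxy = 15122.54
nΣxy − ΣxΣy = 90735.24 − 88100.64 = 2634.6
nΣx² − (Σx)² = 1343435.76 − 1302337.44 = 41098.32; nΣy² − (Σy)² = 6173.88 − 5959.84 = 214.04
r = 2634.6 / √(41098.32 × 214.04) = 2634.6 / 2965.9205 ≈ 0.888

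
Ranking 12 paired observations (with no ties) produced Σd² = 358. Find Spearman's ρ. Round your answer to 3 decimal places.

ρ = 1 − 6Σd² / [n(n²−1)] = 1 − 6×358 / (12×143)
  = 1 − 2148/1716 = 1 − 1.2517 ≈ -0.252

-0.252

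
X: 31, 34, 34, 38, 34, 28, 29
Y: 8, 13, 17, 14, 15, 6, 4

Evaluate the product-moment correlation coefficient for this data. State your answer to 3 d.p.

0.835

n = 7, ΣX = 228, ΣY = 77, ΣX² = 7498, ΣY² = 995, ΣXY = 2594
nΣXY − ΣXΣY = 18158 − 17556 = 602
nΣX² − (ΣX)² = 52486 − 51984 = 502; nΣY² − (ΣY)² = 6965 − 5929 = 1036
r = 602 / √(502 × 1036) = 602 / 721.1602 ≈ 0.835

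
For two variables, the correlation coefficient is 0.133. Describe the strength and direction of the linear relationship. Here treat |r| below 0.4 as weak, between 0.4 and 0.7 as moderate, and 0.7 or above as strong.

r = 0.133 > 0 so the relationship is positive.
|r| = 0.133, which falls in the weak range.

weak positive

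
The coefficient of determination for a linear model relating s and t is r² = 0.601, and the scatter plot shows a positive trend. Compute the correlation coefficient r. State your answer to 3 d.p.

0.775

|r| = √0.601 = 0.775
The association is positive, so r = 0.775.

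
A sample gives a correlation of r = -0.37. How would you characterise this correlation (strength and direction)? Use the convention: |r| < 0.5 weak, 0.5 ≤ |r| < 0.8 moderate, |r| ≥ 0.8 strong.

weak negative

r = -0.37 < 0 so the relationship is negative.
|r| = 0.37, which falls in the weak range.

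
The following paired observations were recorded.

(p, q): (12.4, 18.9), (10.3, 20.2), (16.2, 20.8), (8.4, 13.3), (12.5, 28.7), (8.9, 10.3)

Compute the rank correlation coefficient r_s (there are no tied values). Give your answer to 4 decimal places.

Rank p: 4, 3, 6, 1, 5, 2
Rank q: 3, 4, 5, 2, 6, 1
d = rank(p) − rank(q): 1, -1, 1, -1, -1, 1; Σd² = 6
ρ = 1 − 6Σd² / [n(n²−1)] = 1 − 6×6 / (6×35) = 1 − 36/210 ≈ 0.8286

0.8286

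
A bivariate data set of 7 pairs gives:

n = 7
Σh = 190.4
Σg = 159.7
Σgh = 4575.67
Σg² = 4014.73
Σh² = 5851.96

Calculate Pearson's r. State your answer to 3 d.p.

0.464

r = (nΣgh − ΣgΣh) / √[(nΣg² − (Σg)²)(nΣh² − (Σh)²)]
Numerator: 7×4575.67 − 159.7×190.4 = 1622.81
Denominator: √[(28103.11 − 25504.09)(40963.72 − 36252.16)] = √[2599.02 × 4711.56] = 3499.3483
r = 1622.81 / 3499.3483 ≈ 0.464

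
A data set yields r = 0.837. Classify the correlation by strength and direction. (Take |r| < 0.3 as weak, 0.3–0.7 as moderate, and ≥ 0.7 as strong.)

strong positive

r = 0.837 > 0 so the relationship is positive.
|r| = 0.837, which falls in the strong range.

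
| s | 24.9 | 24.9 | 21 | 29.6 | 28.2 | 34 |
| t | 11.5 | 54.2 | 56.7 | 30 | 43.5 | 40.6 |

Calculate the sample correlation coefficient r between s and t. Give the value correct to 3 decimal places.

n = 6, Σs = 162.6, Σt = 236.5, Σs² = 4508.42, Σt² = 10725.39, Σst = 6321.73
nΣst − ΣsΣt = 37930.38 − 38454.9 = -524.52
nΣs² − (Σs)² = 27050.52 − 26438.76 = 611.76; nΣt² − (Σt)² = 64352.34 − 55932.25 = 8420.09
r = -524.52 / √(611.76 × 8420.09) = -524.52 / 2269.5978 ≈ -0.231

-0.231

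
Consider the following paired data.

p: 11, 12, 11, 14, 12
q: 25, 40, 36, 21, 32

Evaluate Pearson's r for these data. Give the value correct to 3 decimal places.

n = 5, Σp = 60, Σq = 154, Σp² = 726, Σq² = 4986, Σpq = 1829
nΣpq − ΣpΣq = 9145 − 9240 = -95
nΣp² − (Σp)² = 3630 − 3600 = 30; nΣq² − (Σq)² = 24930 − 23716 = 1214
r = -95 / √(30 × 1214) = -95 / 190.8402 ≈ -0.498

-0.498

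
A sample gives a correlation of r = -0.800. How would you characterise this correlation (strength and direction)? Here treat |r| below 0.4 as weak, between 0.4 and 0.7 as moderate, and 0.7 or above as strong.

strong negative

r = -0.800 < 0 so the relationship is negative.
|r| = 0.800, which falls in the strong range.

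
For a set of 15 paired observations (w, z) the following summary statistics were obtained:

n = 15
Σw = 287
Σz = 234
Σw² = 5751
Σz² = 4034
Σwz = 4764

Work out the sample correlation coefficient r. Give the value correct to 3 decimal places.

0.909

r = (nΣwz − ΣwΣz) / √[(nΣw² − (Σw)²)(nΣz² − (Σz)²)]
Numerator: 15×4764 − 287×234 = 4302
Denominator: √[(86265 − 82369)(60510 − 54756)] = √[3896 × 5754] = 4734.7211
r = 4302 / 4734.7211 ≈ 0.909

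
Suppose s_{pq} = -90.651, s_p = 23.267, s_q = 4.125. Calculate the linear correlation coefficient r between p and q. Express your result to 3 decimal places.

r = Cov(p,q) / (s_p · s_q) = -90.651 / (23.267 × 4.125)
  = -90.651 / 95.9764 ≈ -0.945

-0.945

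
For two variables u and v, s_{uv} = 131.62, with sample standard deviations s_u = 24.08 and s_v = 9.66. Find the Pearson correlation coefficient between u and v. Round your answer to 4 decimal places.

r = Cov(u,v) / (s_u · s_v) = 131.62 / (24.08 × 9.66)
  = 131.62 / 232.6128 ≈ 0.5658

0.5658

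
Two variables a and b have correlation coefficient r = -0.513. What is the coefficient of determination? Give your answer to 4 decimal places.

0.2632

r² = (-0.513)² = 0.2632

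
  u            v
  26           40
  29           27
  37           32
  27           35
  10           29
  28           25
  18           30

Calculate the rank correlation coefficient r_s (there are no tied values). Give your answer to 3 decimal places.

-0.143

Rank u: 3, 6, 7, 4, 1, 5, 2
Rank v: 7, 2, 5, 6, 3, 1, 4
d = rank(u) − rank(v): -4, 4, 2, -2, -2, 4, -2; Σd² = 64
ρ = 1 − 6Σd² / [n(n²−1)] = 1 − 6×64 / (7×48) = 1 − 384/336 ≈ -0.143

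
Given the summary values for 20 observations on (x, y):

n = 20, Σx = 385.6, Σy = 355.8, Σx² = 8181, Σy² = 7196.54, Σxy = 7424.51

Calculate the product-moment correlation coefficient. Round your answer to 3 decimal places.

r = (nΣxy − ΣxΣy) / √[(nΣx² − (Σx)²)(nΣy² − (Σy)²)]
Numerator: 20×7424.51 − 385.6×355.8 = 11293.72
Denominator: √[(163620 − 148687.36)(143930.8 − 126593.64)] = √[14932.64 × 17337.16] = 16090.0456
r = 11293.72 / 16090.0456 ≈ 0.702

0.702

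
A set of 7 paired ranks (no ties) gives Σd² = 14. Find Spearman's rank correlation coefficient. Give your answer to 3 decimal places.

ρ = 1 − 6Σd² / [n(n²−1)] = 1 − 6×14 / (7×48)
  = 1 − 84/336 = 1 − 0.2500 ≈ 0.750

0.750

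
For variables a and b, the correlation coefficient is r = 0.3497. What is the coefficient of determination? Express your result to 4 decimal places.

r² = (0.3497)² = 0.1223

0.1223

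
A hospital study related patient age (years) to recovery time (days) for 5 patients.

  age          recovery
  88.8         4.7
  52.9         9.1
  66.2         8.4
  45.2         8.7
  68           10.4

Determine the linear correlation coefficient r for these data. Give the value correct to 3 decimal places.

-0.682

n = 5, Σx = 321.1, Σy = 41.3, Σx² = 21733.33, Σy² = 359.31, Σxy = 2555.27
nΣxy − ΣxΣy = 12776.35 − 13261.43 = -485.08
nΣx² − (Σx)² = 108666.65 − 103105.21 = 5561.44; nΣy² − (Σy)² = 1796.55 − 1705.69 = 90.86
r = -485.08 / √(5561.44 × 90.86) = -485.08 / 710.8533 ≈ -0.682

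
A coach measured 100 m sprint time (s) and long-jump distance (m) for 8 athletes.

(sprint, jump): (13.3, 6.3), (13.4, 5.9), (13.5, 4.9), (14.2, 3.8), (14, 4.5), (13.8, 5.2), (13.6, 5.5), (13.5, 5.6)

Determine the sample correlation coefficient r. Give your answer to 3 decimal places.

n = 8, Σx = 109.3, Σy = 41.7, Σx² = 1493.99, Σy² = 221.85, Σxy = 568.12
nΣxy − ΣxΣy = 4544.96 − 4557.81 = -12.85
nΣx² − (Σx)² = 11951.92 − 11946.49 = 5.43; nΣy² − (Σy)² = 1774.8 − 1738.89 = 35.91
r = -12.85 / √(5.43 × 35.91) = -12.85 / 13.9639 ≈ -0.920

-0.920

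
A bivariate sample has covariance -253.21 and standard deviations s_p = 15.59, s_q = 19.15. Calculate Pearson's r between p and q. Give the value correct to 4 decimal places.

-0.8481

r = Cov(p,q) / (s_p · s_q) = -253.21 / (15.59 × 19.15)
  = -253.21 / 298.5485 ≈ -0.8481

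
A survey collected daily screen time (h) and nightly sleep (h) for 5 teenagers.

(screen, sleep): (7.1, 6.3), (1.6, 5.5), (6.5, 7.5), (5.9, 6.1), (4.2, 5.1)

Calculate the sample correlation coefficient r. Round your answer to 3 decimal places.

n = 5, Σx = 25.3, Σy = 30.5, Σx² = 147.67, Σy² = 189.41, Σxy = 159.69
nΣxy − ΣxΣy = 798.45 − 771.65 = 26.8
nΣx² − (Σx)² = 738.35 − 640.09 = 98.26; nΣy² − (Σy)² = 947.05 − 930.25 = 16.8
r = 26.8 / √(98.26 × 16.8) = 26.8 / 40.6296 ≈ 0.660

0.660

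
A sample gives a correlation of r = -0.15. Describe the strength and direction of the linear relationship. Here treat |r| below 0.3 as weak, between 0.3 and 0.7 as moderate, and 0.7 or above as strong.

r = -0.15 < 0 so the relationship is negative.
|r| = 0.15, which falls in the weak range.

weak negative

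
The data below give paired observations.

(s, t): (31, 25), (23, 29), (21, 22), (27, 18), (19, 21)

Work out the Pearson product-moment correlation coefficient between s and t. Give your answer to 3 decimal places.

n = 5, Σs = 121, Σt = 115, Σs² = 3021, Σt² = 2715, Σst = 2789
nΣst − ΣsΣt = 13945 − 13915 = 30
nΣs² − (Σs)² = 15105 − 14641 = 464; nΣt² − (Σt)² = 13575 − 13225 = 350
r = 30 / √(464 × 350) = 30 / 402.9888 ≈ 0.074

0.074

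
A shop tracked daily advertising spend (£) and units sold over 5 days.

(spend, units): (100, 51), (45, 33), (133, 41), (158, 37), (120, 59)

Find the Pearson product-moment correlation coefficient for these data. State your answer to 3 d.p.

n = 5, Σx = 556, Σy = 221, Σx² = 69078, Σy² = 10221, Σxy = 24964
nΣxy − ΣxΣy = 124820 − 122876 = 1944
nΣx² − (Σx)² = 345390 − 309136 = 36254; nΣy² − (Σy)² = 51105 − 48841 = 2264
r = 1944 / √(36254 × 2264) = 1944 / 9059.7492 ≈ 0.215

0.215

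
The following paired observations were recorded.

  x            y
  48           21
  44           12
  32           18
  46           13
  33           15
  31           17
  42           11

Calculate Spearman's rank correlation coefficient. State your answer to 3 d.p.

-0.071

Rank x: 7, 5, 2, 6, 3, 1, 4
Rank y: 7, 2, 6, 3, 4, 5, 1
d = rank(x) − rank(y): 0, 3, -4, 3, -1, -4, 3; Σd² = 60
ρ = 1 − 6Σd² / [n(n²−1)] = 1 − 6×60 / (7×48) = 1 − 360/336 ≈ -0.071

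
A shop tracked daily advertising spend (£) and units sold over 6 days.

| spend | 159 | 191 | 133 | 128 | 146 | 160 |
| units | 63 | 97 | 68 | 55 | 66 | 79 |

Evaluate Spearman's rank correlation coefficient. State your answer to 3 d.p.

Rank spend: 4, 6, 2, 1, 3, 5
Rank units: 2, 6, 4, 1, 3, 5
d = rank(spend) − rank(units): 2, 0, -2, 0, 0, 0; Σd² = 8
ρ = 1 − 6Σd² / [n(n²−1)] = 1 − 6×8 / (6×35) = 1 − 48/210 ≈ 0.771

0.771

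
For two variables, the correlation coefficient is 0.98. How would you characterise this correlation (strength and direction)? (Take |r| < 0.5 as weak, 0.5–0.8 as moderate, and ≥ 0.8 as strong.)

strong positive

r = 0.98 > 0 so the relationship is positive.
|r| = 0.98, which falls in the strong range.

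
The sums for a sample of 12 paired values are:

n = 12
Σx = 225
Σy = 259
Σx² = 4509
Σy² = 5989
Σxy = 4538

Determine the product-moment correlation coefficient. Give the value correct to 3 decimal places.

r = (nΣxy − ΣxΣy) / √[(nΣx² − (Σx)²)(nΣy² − (Σy)²)]
Numerator: 12×4538 − 225×259 = -3819
Denominator: √[(54108 − 50625)(71868 − 67081)] = √[3483 × 4787] = 4083.2733
r = -3819 / 4083.2733 ≈ -0.935

-0.935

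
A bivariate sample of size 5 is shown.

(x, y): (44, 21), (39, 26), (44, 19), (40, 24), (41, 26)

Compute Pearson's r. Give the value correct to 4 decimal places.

-0.8926

n = 5, Σx = 208, Σy = 116, Σx² = 8674, Σy² = 2730, Σxy = 4800
nΣxy − ΣxΣy = 24000 − 24128 = -128
nΣx² − (Σx)² = 43370 − 43264 = 106; nΣy² − (Σy)² = 13650 − 13456 = 194
r = -128 / √(106 × 194) = -128 / 143.4015 ≈ -0.8926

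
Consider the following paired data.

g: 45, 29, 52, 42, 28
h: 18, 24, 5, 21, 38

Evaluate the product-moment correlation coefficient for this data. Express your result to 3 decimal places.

n = 5, Σg = 196, Σh = 106, Σg² = 8118, Σh² = 2810, Σgh = 3712
nΣgh − ΣgΣh = 18560 − 20776 = -2216
nΣg² − (Σg)² = 40590 − 38416 = 2174; nΣh² − (Σh)² = 14050 − 11236 = 2814
r = -2216 / √(2174 × 2814) = -2216 / 2473.3855 ≈ -0.896

-0.896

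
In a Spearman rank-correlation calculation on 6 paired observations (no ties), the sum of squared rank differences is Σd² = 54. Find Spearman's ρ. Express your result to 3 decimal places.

-0.543

ρ = 1 − 6Σd² / [n(n²−1)] = 1 − 6×54 / (6×35)
  = 1 − 324/210 = 1 − 1.5429 ≈ -0.543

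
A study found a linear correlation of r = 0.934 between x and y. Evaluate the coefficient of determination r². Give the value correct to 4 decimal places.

r² = (0.934)² = 0.8724

0.8724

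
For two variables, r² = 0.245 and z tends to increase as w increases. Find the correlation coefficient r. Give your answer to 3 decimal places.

0.495

|r| = √0.245 = 0.495
The association is positive, so r = 0.495.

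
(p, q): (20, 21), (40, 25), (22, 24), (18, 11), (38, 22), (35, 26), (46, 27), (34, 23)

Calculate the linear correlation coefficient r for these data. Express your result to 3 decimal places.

n = 8, Σp = 253, Σq = 179, Σp² = 8749, Σq² = 4181, Σpq = 5916
nΣpq − ΣpΣq = 47328 − 45287 = 2041
nΣp² − (Σp)² = 69992 − 64009 = 5983; nΣq² − (Σq)² = 33448 − 32041 = 1407
r = 2041 / √(5983 × 1407) = 2041 / 2901.3929 ≈ 0.703

0.703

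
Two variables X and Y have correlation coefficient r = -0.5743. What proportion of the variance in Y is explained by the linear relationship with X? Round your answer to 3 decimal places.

r² = (-0.5743)² = 0.330

0.330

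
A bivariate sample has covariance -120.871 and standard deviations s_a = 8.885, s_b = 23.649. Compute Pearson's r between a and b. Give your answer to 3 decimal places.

-0.575

r = Cov(a,b) / (s_a · s_b) = -120.871 / (8.885 × 23.649)
  = -120.871 / 210.1214 ≈ -0.575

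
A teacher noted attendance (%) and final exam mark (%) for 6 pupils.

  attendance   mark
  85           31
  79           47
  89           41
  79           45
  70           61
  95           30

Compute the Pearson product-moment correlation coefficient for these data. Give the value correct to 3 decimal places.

-0.894

n = 6, Σx = 497, Σy = 255, Σx² = 41553, Σy² = 11497, Σxy = 20672
nΣxy − ΣxΣy = 124032 − 126735 = -2703
nΣx² − (Σx)² = 249318 − 247009 = 2309; nΣy² − (Σy)² = 68982 − 65025 = 3957
r = -2703 / √(2309 × 3957) = -2703 / 3022.6996 ≈ -0.894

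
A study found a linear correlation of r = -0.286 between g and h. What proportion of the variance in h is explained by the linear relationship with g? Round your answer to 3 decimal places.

r² = (-0.286)² = 0.082

0.082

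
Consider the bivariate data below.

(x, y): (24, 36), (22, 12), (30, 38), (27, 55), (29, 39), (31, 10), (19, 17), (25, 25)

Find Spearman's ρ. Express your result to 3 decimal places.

0.190

Rank x: 3, 2, 7, 5, 6, 8, 1, 4
Rank y: 5, 2, 6, 8, 7, 1, 3, 4
d = rank(x) − rank(y): -2, 0, 1, -3, -1, 7, -2, 0; Σd² = 68
ρ = 1 − 6Σd² / [n(n²−1)] = 1 − 6×68 / (8×63) = 1 − 408/504 ≈ 0.190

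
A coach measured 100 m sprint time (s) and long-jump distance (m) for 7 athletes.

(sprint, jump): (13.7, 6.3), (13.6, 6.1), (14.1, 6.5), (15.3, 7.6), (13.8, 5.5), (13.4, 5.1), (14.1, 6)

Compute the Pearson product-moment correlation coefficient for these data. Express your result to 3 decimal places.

0.882

n = 7, Σx = 98, Σy = 43.1, Σx² = 1374.36, Σy² = 269.17, Σxy = 606.04
nΣxy − ΣxΣy = 4242.28 − 4223.8 = 18.48
nΣx² − (Σx)² = 9620.52 − 9604 = 16.52; nΣy² − (Σy)² = 1884.19 − 1857.61 = 26.58
r = 18.48 / √(16.52 × 26.58) = 18.48 / 20.9548 ≈ 0.882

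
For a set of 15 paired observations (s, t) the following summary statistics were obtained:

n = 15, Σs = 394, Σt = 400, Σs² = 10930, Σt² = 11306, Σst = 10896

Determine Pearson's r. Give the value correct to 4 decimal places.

0.6388

r = (nΣst − ΣsΣt) / √[(nΣs² − (Σs)²)(nΣt² − (Σt)²)]
Numerator: 15×10896 − 394×400 = 5840
Denominator: √[(163950 − 155236)(169590 − 160000)] = √[8714 × 9590] = 9141.5130
r = 5840 / 9141.5130 ≈ 0.6388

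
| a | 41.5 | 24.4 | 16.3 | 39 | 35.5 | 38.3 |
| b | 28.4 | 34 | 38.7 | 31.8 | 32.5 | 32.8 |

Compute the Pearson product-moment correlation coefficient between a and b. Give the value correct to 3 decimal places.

n = 6, Σa = 195, Σb = 198.2, Σa² = 6831.44, Σb² = 6603.58, Σab = 6289.2
nΣab − ΣaΣb = 37735.2 − 38649 = -913.8
nΣa² − (Σa)² = 40988.64 − 38025 = 2963.64; nΣb² − (Σb)² = 39621.48 − 39283.24 = 338.24
r = -913.8 / √(2963.64 × 338.24) = -913.8 / 1001.2101 ≈ -0.913

-0.913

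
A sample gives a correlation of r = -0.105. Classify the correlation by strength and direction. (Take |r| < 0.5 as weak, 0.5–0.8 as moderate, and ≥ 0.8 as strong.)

r = -0.105 < 0 so the relationship is negative.
|r| = 0.105, which falls in the weak range.

weak negative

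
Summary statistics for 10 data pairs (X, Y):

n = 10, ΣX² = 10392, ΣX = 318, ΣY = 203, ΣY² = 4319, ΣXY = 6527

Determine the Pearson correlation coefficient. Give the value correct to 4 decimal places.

0.3042

r = (nΣXY − ΣXΣY) / √[(nΣX² − (ΣX)²)(nΣY² − (ΣY)²)]
Numerator: 10×6527 − 318×203 = 716
Denominator: √[(103920 − 101124)(43190 − 41209)] = √[2796 × 1981] = 2353.4817
r = 716 / 2353.4817 ≈ 0.3042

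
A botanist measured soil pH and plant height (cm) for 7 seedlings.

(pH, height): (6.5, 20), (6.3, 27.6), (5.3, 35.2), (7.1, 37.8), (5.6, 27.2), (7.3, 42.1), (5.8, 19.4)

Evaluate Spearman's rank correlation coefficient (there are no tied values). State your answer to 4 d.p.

0.4643

Rank pH: 5, 4, 1, 6, 2, 7, 3
Rank height: 2, 4, 5, 6, 3, 7, 1
d = rank(pH) − rank(height): 3, 0, -4, 0, -1, 0, 2; Σd² = 30
ρ = 1 − 6Σd² / [n(n²−1)] = 1 − 6×30 / (7×48) = 1 − 180/336 ≈ 0.4643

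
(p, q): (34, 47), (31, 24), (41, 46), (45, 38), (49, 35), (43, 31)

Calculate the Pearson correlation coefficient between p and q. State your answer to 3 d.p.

0.118

n = 6, Σp = 243, Σq = 221, Σp² = 10073, Σq² = 8531, Σpq = 8986
nΣpq − ΣpΣq = 53916 − 53703 = 213
nΣp² − (Σp)² = 60438 − 59049 = 1389; nΣq² − (Σq)² = 51186 − 48841 = 2345
r = 213 / √(1389 × 2345) = 213 / 1804.7728 ≈ 0.118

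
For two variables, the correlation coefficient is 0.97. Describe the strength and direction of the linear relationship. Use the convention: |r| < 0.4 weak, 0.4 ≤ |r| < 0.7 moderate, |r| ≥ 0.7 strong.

r = 0.97 > 0 so the relationship is positive.
|r| = 0.97, which falls in the strong range.

strong positive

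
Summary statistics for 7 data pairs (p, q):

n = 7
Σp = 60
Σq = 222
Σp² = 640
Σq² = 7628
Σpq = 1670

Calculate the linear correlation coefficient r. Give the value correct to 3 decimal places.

-0.857

r = (nΣpq − ΣpΣq) / √[(nΣp² − (Σp)²)(nΣq² − (Σq)²)]
Numerator: 7×1670 − 60×222 = -1630
Denominator: √[(4480 − 3600)(53396 − 49284)] = √[880 × 4112] = 1902.2513
r = -1630 / 1902.2513 ≈ -0.857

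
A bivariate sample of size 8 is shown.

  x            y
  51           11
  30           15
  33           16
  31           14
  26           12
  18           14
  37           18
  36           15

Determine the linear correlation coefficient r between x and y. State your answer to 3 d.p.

-0.158

n = 8, Σx = 262, Σy = 115, Σx² = 9216, Σy² = 1687, Σxy = 3743
nΣxy − ΣxΣy = 29944 − 30130 = -186
nΣx² − (Σx)² = 73728 − 68644 = 5084; nΣy² − (Σy)² = 13496 − 13225 = 271
r = -186 / √(5084 × 271) = -186 / 1173.7819 ≈ -0.158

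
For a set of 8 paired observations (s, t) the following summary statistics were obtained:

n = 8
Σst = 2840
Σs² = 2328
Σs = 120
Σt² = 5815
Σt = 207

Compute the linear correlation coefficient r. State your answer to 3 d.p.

r = (nΣst − ΣsΣt) / √[(nΣs² − (Σs)²)(nΣt² − (Σt)²)]
Numerator: 8×2840 − 120×207 = -2120
Denominator: √[(18624 − 14400)(46520 − 42849)] = √[4224 × 3671] = 3937.8045
r = -2120 / 3937.8045 ≈ -0.538

-0.538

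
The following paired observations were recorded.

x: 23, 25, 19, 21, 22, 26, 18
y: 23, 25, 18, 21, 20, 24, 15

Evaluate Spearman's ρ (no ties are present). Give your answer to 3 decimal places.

Rank x: 5, 6, 2, 3, 4, 7, 1
Rank y: 5, 7, 2, 4, 3, 6, 1
d = rank(x) − rank(y): 0, -1, 0, -1, 1, 1, 0; Σd² = 4
ρ = 1 − 6Σd² / [n(n²−1)] = 1 − 6×4 / (7×48) = 1 − 24/336 ≈ 0.929

0.929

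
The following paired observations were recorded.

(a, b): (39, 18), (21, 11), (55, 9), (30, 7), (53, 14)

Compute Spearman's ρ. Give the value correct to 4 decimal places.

0.1000

Rank a: 3, 1, 5, 2, 4
Rank b: 5, 3, 2, 1, 4
d = rank(a) − rank(b): -2, -2, 3, 1, 0; Σd² = 18
ρ = 1 − 6Σd² / [n(n²−1)] = 1 − 6×18 / (5×24) = 1 − 108/120 ≈ 0.1000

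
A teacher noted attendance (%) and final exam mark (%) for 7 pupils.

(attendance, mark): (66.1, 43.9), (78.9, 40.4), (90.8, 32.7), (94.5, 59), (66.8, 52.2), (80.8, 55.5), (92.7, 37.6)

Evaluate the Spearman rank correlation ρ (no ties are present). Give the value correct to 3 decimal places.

0.036

Rank attendance: 1, 3, 5, 7, 2, 4, 6
Rank mark: 4, 3, 1, 7, 5, 6, 2
d = rank(attendance) − rank(mark): -3, 0, 4, 0, -3, -2, 4; Σd² = 54
ρ = 1 − 6Σd² / [n(n²−1)] = 1 − 6×54 / (7×48) = 1 − 324/336 ≈ 0.036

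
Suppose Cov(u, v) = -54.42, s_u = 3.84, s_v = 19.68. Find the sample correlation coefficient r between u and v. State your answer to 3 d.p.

-0.720

r = Cov(u,v) / (s_u · s_v) = -54.42 / (3.84 × 19.68)
  = -54.42 / 75.5712 ≈ -0.720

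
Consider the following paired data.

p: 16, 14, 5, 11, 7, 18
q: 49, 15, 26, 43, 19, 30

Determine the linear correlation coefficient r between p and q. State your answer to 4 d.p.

0.3407

n = 6, Σp = 71, Σq = 182, Σp² = 971, Σq² = 6412, Σpq = 2270
nΣpq − ΣpΣq = 13620 − 12922 = 698
nΣp² − (Σp)² = 5826 − 5041 = 785; nΣq² − (Σq)² = 38472 − 33124 = 5348
r = 698 / √(785 × 5348) = 698 / 2048.9461 ≈ 0.3407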